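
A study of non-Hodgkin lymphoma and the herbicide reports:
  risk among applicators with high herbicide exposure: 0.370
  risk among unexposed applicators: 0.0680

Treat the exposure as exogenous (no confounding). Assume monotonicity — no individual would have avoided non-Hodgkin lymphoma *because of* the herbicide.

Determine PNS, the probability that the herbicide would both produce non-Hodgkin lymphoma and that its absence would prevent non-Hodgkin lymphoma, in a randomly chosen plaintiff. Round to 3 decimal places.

PNS ≈ 0.302

Let p₁ = 0.37, p₀ = 0.068.
Under exogeneity and monotonicity, PNS = p₁ − p₀.
PNS = 0.37 − 0.068 = 0.302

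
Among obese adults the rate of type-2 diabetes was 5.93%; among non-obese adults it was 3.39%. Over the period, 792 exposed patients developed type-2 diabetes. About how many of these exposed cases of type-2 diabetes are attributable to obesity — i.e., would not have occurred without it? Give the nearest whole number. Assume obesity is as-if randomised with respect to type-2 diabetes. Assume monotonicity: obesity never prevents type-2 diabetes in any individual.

about 339 cases

p₁ = 0.0593, p₀ = 0.0339.
PN = (p₁ − p₀)/p₁ = (0.0593 − 0.0339) / 0.0593 ≈ 0.42833.
Attributable cases ≈ PN × (exposed cases) = 0.42833 × 792 ≈ 339.24.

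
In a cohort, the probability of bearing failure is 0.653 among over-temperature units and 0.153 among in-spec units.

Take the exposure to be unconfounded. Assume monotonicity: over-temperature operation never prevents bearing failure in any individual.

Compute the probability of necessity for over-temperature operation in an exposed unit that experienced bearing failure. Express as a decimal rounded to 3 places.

PN ≈ 0.766

Let p₁ = 0.653, p₀ = 0.153.
Under exogeneity and monotonicity, PN = (p₁ − p₀) / p₁.
PN = (0.653 − 0.153) / 0.653 = 0.5 / 0.653 ≈ 0.7657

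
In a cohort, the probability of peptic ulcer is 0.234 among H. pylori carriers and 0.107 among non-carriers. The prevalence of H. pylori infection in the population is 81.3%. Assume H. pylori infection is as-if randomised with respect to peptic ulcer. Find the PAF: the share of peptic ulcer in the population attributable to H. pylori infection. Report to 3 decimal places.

Let p₁ = 0.234, p₀ = 0.107.
Overall risk P(Y=1) = π·p₁ + (1−π)·p₀ = 0.813×0.234 + 0.187×0.107 = 0.21025.
Under exogeneity, PAF = [P(Y=1) − p₀] / P(Y=1).
PAF = (0.21025 − 0.107) / 0.21025 ≈ 0.4911

PAF ≈ 0.491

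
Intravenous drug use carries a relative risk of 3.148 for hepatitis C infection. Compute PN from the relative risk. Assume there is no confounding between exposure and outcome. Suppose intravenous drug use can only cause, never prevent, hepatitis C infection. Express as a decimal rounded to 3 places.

PN ≈ 0.682

Under exogeneity and monotonicity, PN = (RR − 1) / RR = 1 − 1/RR.
PN = (3.148 − 1) / 3.148 = 2.148 / 3.148 ≈ 0.6823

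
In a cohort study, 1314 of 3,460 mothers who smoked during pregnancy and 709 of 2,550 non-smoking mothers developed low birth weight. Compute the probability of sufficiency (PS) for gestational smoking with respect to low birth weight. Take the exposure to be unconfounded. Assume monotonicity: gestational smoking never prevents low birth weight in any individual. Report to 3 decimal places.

PS ≈ 0.141

p₁ = P(outcome | exposed) = 1314/3460 = 0.37977
p₀ = P(outcome | unexposed) = 709/2550 = 0.27804
Under exogeneity and monotonicity, PS = (p₁ − p₀) / (1 − p₀).
PS = (0.37977 − 0.27804) / (1 − 0.27804) = 0.10173 / 0.72196 ≈ 0.1409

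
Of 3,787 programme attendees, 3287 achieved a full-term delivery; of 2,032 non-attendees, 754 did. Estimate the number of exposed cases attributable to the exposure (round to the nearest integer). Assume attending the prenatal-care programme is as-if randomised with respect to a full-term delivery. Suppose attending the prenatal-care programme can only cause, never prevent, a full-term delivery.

about 1882 cases

p₁ = P(outcome | exposed) = 3287/3787 = 0.86797
p₀ = P(outcome | unexposed) = 754/2032 = 0.37106
PN = (p₁ − p₀)/p₁ = (0.86797 − 0.37106) / 0.86797 ≈ 0.57249.
Attributable cases ≈ PN × (exposed cases) = 0.57249 × 3287 ≈ 1881.78.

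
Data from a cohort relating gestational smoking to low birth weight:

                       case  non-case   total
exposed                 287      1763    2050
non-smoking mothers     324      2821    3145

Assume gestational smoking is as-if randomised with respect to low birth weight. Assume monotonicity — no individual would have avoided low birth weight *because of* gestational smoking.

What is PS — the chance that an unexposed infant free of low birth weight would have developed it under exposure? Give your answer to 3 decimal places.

p₁ = P(outcome | exposed) = 287/2050 = 0.14
p₀ = P(outcome | unexposed) = 324/3145 = 0.10302
Under exogeneity and monotonicity, PS = (p₁ − p₀) / (1 − p₀).
PS = (0.14 − 0.10302) / (1 − 0.10302) = 0.036979 / 0.89698 ≈ 0.0412

PS ≈ 0.041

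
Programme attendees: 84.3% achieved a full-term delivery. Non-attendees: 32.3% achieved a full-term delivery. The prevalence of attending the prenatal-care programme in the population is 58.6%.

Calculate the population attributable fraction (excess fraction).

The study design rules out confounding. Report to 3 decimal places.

PAF ≈ 0.485

p₁ = 0.843, p₀ = 0.323.
Overall risk P(Y=1) = π·p₁ + (1−π)·p₀ = 0.586×0.843 + 0.414×0.323 = 0.62772.
Under exogeneity, PAF = [P(Y=1) − p₀] / P(Y=1).
PAF = (0.62772 − 0.323) / 0.62772 ≈ 0.4854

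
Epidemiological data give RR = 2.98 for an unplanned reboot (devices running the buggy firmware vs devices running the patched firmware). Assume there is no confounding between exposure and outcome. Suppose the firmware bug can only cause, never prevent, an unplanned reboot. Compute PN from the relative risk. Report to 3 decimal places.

PN ≈ 0.664

Under exogeneity and monotonicity, PN = (RR − 1) / RR = 1 − 1/RR.
PN = (2.98 − 1) / 2.98 = 1.98 / 2.98 ≈ 0.6644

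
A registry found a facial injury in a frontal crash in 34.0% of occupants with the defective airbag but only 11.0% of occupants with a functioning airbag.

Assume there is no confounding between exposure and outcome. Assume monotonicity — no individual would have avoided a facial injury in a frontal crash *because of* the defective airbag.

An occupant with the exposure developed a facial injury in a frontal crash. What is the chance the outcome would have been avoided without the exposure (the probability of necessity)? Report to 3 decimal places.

p₁ = 0.34, p₀ = 0.11.
Under exogeneity and monotonicity, PN = (p₁ − p₀) / p₁.
PN = (0.34 − 0.11) / 0.34 = 0.23 / 0.34 ≈ 0.6765

PN ≈ 0.676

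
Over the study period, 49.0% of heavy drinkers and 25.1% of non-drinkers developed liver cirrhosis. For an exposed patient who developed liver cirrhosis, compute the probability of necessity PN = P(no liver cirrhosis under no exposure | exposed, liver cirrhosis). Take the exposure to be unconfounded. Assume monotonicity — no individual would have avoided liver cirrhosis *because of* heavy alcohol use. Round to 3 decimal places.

p₁ = 0.49, p₀ = 0.251.
Under exogeneity and monotonicity, PN = (p₁ − p₀) / p₁.
PN = (0.49 − 0.251) / 0.49 = 0.239 / 0.49 ≈ 0.4878

PN ≈ 0.488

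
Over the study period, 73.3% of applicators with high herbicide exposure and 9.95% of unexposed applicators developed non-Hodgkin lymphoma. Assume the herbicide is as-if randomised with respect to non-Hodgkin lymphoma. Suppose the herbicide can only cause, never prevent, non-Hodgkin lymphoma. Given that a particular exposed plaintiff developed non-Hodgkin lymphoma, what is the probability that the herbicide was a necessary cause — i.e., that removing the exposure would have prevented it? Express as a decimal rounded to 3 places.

PN ≈ 0.864

p₁ = 0.733, p₀ = 0.0995.
Under exogeneity and monotonicity, PN = (p₁ − p₀) / p₁.
PN = (0.733 − 0.0995) / 0.733 = 0.6335 / 0.733 ≈ 0.8643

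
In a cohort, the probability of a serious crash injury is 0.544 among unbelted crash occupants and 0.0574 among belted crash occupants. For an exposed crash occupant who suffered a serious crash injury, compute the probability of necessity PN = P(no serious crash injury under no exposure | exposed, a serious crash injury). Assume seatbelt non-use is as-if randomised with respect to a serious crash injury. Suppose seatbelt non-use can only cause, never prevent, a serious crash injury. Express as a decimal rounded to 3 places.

PN ≈ 0.894

Let p₁ = 0.544, p₀ = 0.0574.
Under exogeneity and monotonicity, PN = (p₁ − p₀) / p₁.
PN = (0.544 − 0.0574) / 0.544 = 0.4866 / 0.544 ≈ 0.8945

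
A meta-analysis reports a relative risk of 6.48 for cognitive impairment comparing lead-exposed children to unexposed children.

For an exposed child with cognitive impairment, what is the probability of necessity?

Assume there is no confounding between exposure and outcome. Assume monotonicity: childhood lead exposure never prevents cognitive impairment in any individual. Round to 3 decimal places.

Under exogeneity and monotonicity, PN = (RR − 1) / RR = 1 − 1/RR.
PN = (6.48 − 1) / 6.48 = 5.48 / 6.48 ≈ 0.8457

PN ≈ 0.846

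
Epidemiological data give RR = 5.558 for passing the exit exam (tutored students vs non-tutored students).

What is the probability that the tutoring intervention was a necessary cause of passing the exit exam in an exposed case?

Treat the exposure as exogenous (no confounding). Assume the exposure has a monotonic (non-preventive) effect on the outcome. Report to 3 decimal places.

PN ≈ 0.820

Under exogeneity and monotonicity, PN = (RR − 1) / RR = 1 − 1/RR.
PN = (5.558 − 1) / 5.558 = 4.558 / 5.558 ≈ 0.8201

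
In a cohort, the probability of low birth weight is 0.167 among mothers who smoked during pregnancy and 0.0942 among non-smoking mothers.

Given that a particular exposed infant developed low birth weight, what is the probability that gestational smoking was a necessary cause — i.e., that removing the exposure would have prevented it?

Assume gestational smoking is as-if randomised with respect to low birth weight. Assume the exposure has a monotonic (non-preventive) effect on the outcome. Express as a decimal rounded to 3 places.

Let p₁ = 0.167, p₀ = 0.0942.
Under exogeneity and monotonicity, PN = (p₁ − p₀) / p₁.
PN = (0.167 − 0.0942) / 0.167 = 0.0728 / 0.167 ≈ 0.4359

PN ≈ 0.436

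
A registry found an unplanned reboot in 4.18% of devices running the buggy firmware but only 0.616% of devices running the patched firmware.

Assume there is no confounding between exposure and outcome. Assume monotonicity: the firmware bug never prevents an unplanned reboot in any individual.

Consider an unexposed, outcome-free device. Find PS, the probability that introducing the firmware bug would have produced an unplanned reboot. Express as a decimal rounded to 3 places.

p₁ = 0.0418, p₀ = 0.00616.
Under exogeneity and monotonicity, PS = (p₁ − p₀) / (1 − p₀).
PS = (0.0418 − 0.00616) / (1 − 0.00616) = 0.03564 / 0.99384 ≈ 0.0359

PS ≈ 0.036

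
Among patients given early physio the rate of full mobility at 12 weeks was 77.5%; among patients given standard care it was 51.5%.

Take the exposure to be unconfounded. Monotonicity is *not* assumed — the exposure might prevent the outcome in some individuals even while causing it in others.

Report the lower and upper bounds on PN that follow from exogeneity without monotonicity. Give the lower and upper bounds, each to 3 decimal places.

p₁ = 0.775, p₀ = 0.515.
Under exogeneity alone the bounds on PN are max{0,(p₁−p₀)/p₁} ≤ PN ≤ min{1,(1−p₀)/p₁}.
  lower = (p₁ − p₀)/p₁ = 0.26 / 0.775 ≈ 0.3355
  upper = min{1, (1 − p₀)/p₁} = 0.485 / 0.775 ≈ 0.6258

0.335 ≤ PN ≤ 0.626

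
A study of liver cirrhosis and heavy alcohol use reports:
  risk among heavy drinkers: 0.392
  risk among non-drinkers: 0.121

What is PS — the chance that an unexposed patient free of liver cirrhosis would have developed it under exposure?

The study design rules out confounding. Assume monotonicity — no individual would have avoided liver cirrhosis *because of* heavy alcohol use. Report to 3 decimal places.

PS ≈ 0.308

Let p₁ = 0.392, p₀ = 0.121.
Under exogeneity and monotonicity, PS = (p₁ − p₀) / (1 − p₀).
PS = (0.392 − 0.121) / (1 − 0.121) = 0.271 / 0.879 ≈ 0.3083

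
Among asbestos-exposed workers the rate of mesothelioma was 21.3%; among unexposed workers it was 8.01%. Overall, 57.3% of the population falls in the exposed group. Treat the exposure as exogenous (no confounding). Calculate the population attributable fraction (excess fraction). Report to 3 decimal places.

PAF ≈ 0.487

p₁ = 0.213, p₀ = 0.0801.
Overall risk P(Y=1) = π·p₁ + (1−π)·p₀ = 0.573×0.213 + 0.427×0.0801 = 0.15625.
Under exogeneity, PAF = [P(Y=1) − p₀] / P(Y=1).
PAF = (0.15625 − 0.0801) / 0.15625 ≈ 0.4874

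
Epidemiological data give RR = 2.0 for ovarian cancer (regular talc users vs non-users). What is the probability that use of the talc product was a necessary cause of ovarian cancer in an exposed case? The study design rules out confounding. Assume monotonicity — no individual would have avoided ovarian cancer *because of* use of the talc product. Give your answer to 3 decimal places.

PN ≈ 0.500

Under exogeneity and monotonicity, PN = (RR − 1) / RR = 1 − 1/RR.
PN = (2.0 − 1) / 2.0 = 1 / 2.0 ≈ 0.5000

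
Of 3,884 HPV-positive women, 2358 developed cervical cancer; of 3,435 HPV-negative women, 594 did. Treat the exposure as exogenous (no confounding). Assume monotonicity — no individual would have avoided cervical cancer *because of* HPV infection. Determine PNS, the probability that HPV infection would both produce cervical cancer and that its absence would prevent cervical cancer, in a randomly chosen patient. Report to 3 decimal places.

p₁ = P(outcome | exposed) = 2358/3884 = 0.60711
p₀ = P(outcome | unexposed) = 594/3435 = 0.17293
Under exogeneity and monotonicity, PNS = p₁ − p₀.
PNS = 0.60711 − 0.17293 = 0.43418

PNS ≈ 0.434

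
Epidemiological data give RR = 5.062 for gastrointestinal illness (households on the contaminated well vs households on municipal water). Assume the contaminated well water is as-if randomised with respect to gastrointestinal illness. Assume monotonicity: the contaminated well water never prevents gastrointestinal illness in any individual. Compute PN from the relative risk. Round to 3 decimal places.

Under exogeneity and monotonicity, PN = (RR − 1) / RR = 1 − 1/RR.
PN = (5.062 − 1) / 5.062 = 4.062 / 5.062 ≈ 0.8024

PN ≈ 0.802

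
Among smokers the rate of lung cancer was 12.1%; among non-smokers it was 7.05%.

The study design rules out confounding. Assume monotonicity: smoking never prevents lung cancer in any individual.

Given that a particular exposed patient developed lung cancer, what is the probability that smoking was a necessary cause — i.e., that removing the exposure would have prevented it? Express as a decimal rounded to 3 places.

p₁ = 0.121, p₀ = 0.0705.
Under exogeneity and monotonicity, PN = (p₁ − p₀) / p₁.
PN = (0.121 − 0.0705) / 0.121 = 0.0505 / 0.121 ≈ 0.4174

PN ≈ 0.417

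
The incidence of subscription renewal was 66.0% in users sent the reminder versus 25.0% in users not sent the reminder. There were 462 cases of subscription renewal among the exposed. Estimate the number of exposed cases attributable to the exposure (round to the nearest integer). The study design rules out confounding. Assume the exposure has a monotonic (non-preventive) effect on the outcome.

about 287 cases

p₁ = 0.66, p₀ = 0.25.
PN = (p₁ − p₀)/p₁ = (0.66 − 0.25) / 0.66 ≈ 0.62121.
Attributable cases ≈ PN × (exposed cases) = 0.62121 × 462 ≈ 287.00.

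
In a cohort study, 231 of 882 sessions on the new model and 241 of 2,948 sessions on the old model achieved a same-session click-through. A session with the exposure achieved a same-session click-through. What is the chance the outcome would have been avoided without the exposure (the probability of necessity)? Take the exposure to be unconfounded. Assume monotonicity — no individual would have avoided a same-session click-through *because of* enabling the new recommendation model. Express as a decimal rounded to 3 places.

p₁ = P(outcome | exposed) = 231/882 = 0.2619
p₀ = P(outcome | unexposed) = 241/2948 = 0.08175
Under exogeneity and monotonicity, PN = (p₁ − p₀) / p₁.
PN = (0.2619 − 0.08175) / 0.2619 = 0.18015 / 0.2619 ≈ 0.6879

PN ≈ 0.688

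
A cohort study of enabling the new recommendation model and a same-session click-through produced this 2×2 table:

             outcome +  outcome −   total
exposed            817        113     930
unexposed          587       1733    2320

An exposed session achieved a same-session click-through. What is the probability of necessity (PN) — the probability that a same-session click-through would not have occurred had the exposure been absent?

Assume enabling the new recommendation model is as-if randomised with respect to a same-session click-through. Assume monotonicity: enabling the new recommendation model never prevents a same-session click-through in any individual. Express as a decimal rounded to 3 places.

PN ≈ 0.712

p₁ = P(outcome | exposed) = 817/930 = 0.87849
p₀ = P(outcome | unexposed) = 587/2320 = 0.25302
Under exogeneity and monotonicity, PN = (p₁ − p₀)/p₁.
PN = (0.87849 − 0.25302) / 0.87849 ≈ 0.7120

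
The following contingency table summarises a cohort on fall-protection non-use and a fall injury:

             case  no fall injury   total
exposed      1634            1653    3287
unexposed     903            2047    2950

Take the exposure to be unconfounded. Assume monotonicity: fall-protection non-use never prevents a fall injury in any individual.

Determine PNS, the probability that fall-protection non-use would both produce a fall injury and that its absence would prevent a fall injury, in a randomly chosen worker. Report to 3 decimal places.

p₁ = P(outcome | exposed) = 1634/3287 = 0.49711
p₀ = P(outcome | unexposed) = 903/2950 = 0.3061
Under exogeneity and monotonicity, PNS = p₁ − p₀.
PNS = 0.49711 − 0.3061 = 0.19101

PNS ≈ 0.191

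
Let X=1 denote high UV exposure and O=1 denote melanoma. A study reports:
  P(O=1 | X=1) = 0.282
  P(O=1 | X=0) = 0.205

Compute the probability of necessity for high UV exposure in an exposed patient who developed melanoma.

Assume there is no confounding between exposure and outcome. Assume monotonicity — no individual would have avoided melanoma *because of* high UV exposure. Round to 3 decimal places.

Let p₁ = 0.282, p₀ = 0.205.
Under exogeneity and monotonicity, PN = (p₁ − p₀) / p₁.
PN = (0.282 − 0.205) / 0.282 = 0.077 / 0.282 ≈ 0.2730

PN ≈ 0.273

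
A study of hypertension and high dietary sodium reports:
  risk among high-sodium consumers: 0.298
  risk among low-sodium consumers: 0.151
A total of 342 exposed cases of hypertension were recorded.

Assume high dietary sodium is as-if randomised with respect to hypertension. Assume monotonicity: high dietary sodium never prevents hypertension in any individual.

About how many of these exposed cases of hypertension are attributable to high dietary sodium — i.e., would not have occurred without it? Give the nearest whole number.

Let p₁ = 0.298, p₀ = 0.151.
PN = (p₁ − p₀)/p₁ = (0.298 − 0.151) / 0.298 ≈ 0.49329.
Attributable cases ≈ PN × (exposed cases) = 0.49329 × 342 ≈ 168.70.

about 169 cases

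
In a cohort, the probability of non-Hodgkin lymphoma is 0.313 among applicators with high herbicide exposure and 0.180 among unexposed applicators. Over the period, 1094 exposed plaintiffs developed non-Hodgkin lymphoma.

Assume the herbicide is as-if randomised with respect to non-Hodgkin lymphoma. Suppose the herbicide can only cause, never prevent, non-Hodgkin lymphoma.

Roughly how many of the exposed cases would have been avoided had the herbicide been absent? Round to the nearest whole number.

Let p₁ = 0.313, p₀ = 0.18.
PN = (p₁ − p₀)/p₁ = (0.313 − 0.18) / 0.313 ≈ 0.42492.
Attributable cases ≈ PN × (exposed cases) = 0.42492 × 1094 ≈ 464.86.

about 465 cases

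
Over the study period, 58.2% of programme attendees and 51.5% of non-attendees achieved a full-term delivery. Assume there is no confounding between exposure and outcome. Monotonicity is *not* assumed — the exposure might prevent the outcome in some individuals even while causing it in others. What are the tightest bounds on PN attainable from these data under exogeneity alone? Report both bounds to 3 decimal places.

0.115 ≤ PN ≤ 0.833

p₁ = 0.582, p₀ = 0.515.
Under exogeneity alone the bounds on PN are max{0,(p₁−p₀)/p₁} ≤ PN ≤ min{1,(1−p₀)/p₁}.
  lower = (p₁ − p₀)/p₁ = 0.067 / 0.582 ≈ 0.1151
  upper = min{1, (1 − p₀)/p₁} = 0.485 / 0.582 ≈ 0.8333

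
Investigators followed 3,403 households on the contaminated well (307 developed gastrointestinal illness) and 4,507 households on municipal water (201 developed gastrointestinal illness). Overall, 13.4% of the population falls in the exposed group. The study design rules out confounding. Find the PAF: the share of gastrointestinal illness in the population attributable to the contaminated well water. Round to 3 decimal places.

PAF ≈ 0.121

p₁ = P(outcome | exposed) = 307/3403 = 0.090215
p₀ = P(outcome | unexposed) = 201/4507 = 0.044597
Overall risk P(Y=1) = π·p₁ + (1−π)·p₀ = 0.134×0.090215 + 0.866×0.044597 = 0.05071.
Under exogeneity, PAF = [P(Y=1) − p₀] / P(Y=1).
PAF = (0.05071 − 0.044597) / 0.05071 ≈ 0.1205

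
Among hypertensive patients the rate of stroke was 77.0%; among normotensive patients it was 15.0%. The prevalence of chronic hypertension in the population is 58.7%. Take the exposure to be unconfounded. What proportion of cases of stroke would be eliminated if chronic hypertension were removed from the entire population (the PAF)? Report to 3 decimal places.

p₁ = 0.77, p₀ = 0.15.
Overall risk P(Y=1) = π·p₁ + (1−π)·p₀ = 0.587×0.77 + 0.413×0.15 = 0.51394.
Under exogeneity, PAF = [P(Y=1) − p₀] / P(Y=1).
PAF = (0.51394 − 0.15) / 0.51394 ≈ 0.7081

PAF ≈ 0.708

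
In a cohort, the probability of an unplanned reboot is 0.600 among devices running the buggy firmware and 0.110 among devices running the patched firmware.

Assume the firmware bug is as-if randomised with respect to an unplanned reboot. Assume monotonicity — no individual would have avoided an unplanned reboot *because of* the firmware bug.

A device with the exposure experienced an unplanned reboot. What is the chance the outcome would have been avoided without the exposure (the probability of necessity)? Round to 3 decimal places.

PN ≈ 0.817

Let p₁ = 0.6, p₀ = 0.11.
Under exogeneity and monotonicity, PN = (p₁ − p₀) / p₁.
PN = (0.6 − 0.11) / 0.6 = 0.49 / 0.6 ≈ 0.8167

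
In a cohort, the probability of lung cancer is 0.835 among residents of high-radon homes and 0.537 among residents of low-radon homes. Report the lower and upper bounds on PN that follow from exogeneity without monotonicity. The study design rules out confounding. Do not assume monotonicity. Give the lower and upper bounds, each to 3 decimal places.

0.357 ≤ PN ≤ 0.554

Let p₁ = 0.835, p₀ = 0.537.
Under exogeneity alone the bounds on PN are max{0,(p₁−p₀)/p₁} ≤ PN ≤ min{1,(1−p₀)/p₁}.
  lower = (p₁ − p₀)/p₁ = 0.298 / 0.835 ≈ 0.3569
  upper = min{1, (1 − p₀)/p₁} = 0.463 / 0.835 ≈ 0.5545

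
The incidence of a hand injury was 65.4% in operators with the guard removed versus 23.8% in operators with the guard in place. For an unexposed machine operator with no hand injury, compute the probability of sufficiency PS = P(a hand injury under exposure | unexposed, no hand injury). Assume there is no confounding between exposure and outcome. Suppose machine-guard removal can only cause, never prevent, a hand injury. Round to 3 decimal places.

p₁ = 0.654, p₀ = 0.238.
Under exogeneity and monotonicity, PS = (p₁ − p₀) / (1 − p₀).
PS = (0.654 − 0.238) / (1 − 0.238) = 0.416 / 0.762 ≈ 0.5459

PS ≈ 0.546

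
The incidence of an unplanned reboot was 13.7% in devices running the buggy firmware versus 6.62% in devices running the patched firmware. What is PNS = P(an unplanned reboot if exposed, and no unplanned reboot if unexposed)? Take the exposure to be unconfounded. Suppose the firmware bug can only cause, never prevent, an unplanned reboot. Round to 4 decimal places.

PNS ≈ 0.0708

p₁ = 0.137, p₀ = 0.0662.
Under exogeneity and monotonicity, PNS = p₁ − p₀.
PNS = 0.137 − 0.0662 = 0.0708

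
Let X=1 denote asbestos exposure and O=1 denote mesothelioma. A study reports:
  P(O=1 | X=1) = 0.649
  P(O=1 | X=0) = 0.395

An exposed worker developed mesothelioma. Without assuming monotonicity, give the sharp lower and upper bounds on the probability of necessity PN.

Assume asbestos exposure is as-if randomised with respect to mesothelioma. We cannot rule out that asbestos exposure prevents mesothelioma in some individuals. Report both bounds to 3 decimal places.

0.391 ≤ PN ≤ 0.932

Let p₁ = 0.649, p₀ = 0.395.
Under exogeneity alone the bounds on PN are max{0,(p₁−p₀)/p₁} ≤ PN ≤ min{1,(1−p₀)/p₁}.
  lower = (p₁ − p₀)/p₁ = 0.254 / 0.649 ≈ 0.3914
  upper = min{1, (1 − p₀)/p₁} = 0.605 / 0.649 ≈ 0.9322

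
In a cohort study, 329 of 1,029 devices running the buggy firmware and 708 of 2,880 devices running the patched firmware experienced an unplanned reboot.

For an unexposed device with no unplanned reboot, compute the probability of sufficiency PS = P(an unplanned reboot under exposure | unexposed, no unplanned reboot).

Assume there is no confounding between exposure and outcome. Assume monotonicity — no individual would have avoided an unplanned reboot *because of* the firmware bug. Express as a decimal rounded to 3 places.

p₁ = P(outcome | exposed) = 329/1029 = 0.31973
p₀ = P(outcome | unexposed) = 708/2880 = 0.24583
Under exogeneity and monotonicity, PS = (p₁ − p₀) / (1 − p₀).
PS = (0.31973 − 0.24583) / (1 − 0.24583) = 0.073895 / 0.75417 ≈ 0.0980

PS ≈ 0.098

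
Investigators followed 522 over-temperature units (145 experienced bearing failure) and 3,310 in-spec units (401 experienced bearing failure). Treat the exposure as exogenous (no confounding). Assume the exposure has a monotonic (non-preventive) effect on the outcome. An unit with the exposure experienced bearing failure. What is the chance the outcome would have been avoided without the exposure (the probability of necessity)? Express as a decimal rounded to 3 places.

p₁ = P(outcome | exposed) = 145/522 = 0.27778
p₀ = P(outcome | unexposed) = 401/3310 = 0.12115
Under exogeneity and monotonicity, PN = (p₁ − p₀) / p₁.
PN = (0.27778 − 0.12115) / 0.27778 = 0.15663 / 0.27778 ≈ 0.5639

PN ≈ 0.564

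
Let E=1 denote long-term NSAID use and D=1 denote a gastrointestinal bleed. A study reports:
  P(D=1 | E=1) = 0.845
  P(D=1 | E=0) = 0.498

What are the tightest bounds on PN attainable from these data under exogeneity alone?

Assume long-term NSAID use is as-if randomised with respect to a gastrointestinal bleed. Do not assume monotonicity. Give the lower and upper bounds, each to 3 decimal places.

Let p₁ = 0.845, p₀ = 0.498.
Under exogeneity alone the bounds on PN are max{0,(p₁−p₀)/p₁} ≤ PN ≤ min{1,(1−p₀)/p₁}.
  lower = (p₁ − p₀)/p₁ = 0.347 / 0.845 ≈ 0.4107
  upper = min{1, (1 − p₀)/p₁} = 0.502 / 0.845 ≈ 0.5941

0.411 ≤ PN ≤ 0.594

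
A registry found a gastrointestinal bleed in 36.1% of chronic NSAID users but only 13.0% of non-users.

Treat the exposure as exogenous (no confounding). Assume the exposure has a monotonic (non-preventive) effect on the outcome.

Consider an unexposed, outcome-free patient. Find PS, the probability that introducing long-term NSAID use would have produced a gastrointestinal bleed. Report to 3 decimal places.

PS ≈ 0.266

p₁ = 0.361, p₀ = 0.13.
Under exogeneity and monotonicity, PS = (p₁ − p₀) / (1 − p₀).
PS = (0.361 − 0.13) / (1 − 0.13) = 0.231 / 0.87 ≈ 0.2655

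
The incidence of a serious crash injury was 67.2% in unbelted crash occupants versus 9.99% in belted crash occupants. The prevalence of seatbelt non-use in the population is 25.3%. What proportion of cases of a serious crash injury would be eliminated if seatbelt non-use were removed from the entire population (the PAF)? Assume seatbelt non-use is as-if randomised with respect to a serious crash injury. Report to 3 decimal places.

PAF ≈ 0.592

p₁ = 0.672, p₀ = 0.0999.
Overall risk P(Y=1) = π·p₁ + (1−π)·p₀ = 0.253×0.672 + 0.747×0.0999 = 0.24464.
Under exogeneity, PAF = [P(Y=1) − p₀] / P(Y=1).
PAF = (0.24464 − 0.0999) / 0.24464 ≈ 0.5916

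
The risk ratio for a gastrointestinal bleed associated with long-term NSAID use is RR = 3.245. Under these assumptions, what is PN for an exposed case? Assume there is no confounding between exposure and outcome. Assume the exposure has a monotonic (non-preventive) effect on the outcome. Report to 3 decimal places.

Under exogeneity and monotonicity, PN = (RR − 1) / RR = 1 − 1/RR.
PN = (3.245 − 1) / 3.245 = 2.245 / 3.245 ≈ 0.6918

PN ≈ 0.692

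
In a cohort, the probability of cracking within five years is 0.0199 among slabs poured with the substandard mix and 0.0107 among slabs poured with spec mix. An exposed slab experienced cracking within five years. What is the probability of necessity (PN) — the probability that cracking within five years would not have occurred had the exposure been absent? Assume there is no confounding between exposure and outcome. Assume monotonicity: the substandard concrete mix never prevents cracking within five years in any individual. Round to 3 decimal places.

PN ≈ 0.462

Let p₁ = 0.0199, p₀ = 0.0107.
Under exogeneity and monotonicity, PN = (p₁ − p₀) / p₁.
PN = (0.0199 − 0.0107) / 0.0199 = 0.0092 / 0.0199 ≈ 0.4623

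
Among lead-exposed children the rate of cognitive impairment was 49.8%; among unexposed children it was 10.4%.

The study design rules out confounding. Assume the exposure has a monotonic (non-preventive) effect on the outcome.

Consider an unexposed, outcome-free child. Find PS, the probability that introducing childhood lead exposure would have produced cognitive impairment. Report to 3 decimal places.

p₁ = 0.498, p₀ = 0.104.
Under exogeneity and monotonicity, PS = (p₁ − p₀) / (1 − p₀).
PS = (0.498 − 0.104) / (1 − 0.104) = 0.394 / 0.896 ≈ 0.4397

PS ≈ 0.440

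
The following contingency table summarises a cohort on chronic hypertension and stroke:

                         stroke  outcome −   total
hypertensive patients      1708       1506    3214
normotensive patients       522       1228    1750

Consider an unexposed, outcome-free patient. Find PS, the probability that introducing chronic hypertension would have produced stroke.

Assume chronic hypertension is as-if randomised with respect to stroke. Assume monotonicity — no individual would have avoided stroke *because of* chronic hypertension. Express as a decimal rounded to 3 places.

p₁ = P(outcome | exposed) = 1708/3214 = 0.53143
p₀ = P(outcome | unexposed) = 522/1750 = 0.29829
Under exogeneity and monotonicity, PS = (p₁ − p₀) / (1 − p₀).
PS = (0.53143 − 0.29829) / (1 − 0.29829) = 0.23314 / 0.70171 ≈ 0.3322

PS ≈ 0.332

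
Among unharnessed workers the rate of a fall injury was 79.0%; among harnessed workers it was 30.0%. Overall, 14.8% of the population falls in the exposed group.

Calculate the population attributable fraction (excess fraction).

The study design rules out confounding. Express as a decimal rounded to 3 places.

PAF ≈ 0.195

p₁ = 0.79, p₀ = 0.3.
Overall risk P(Y=1) = π·p₁ + (1−π)·p₀ = 0.148×0.79 + 0.852×0.3 = 0.37252.
Under exogeneity, PAF = [P(Y=1) − p₀] / P(Y=1).
PAF = (0.37252 − 0.3) / 0.37252 ≈ 0.1947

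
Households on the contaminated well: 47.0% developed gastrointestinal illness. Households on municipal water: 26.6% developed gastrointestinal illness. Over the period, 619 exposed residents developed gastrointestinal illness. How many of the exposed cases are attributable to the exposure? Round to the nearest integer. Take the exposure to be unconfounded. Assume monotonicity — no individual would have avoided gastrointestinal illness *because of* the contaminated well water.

p₁ = 0.47, p₀ = 0.266.
PN = (p₁ − p₀)/p₁ = (0.47 − 0.266) / 0.47 ≈ 0.43404.
Attributable cases ≈ PN × (exposed cases) = 0.43404 × 619 ≈ 268.67.

about 269 cases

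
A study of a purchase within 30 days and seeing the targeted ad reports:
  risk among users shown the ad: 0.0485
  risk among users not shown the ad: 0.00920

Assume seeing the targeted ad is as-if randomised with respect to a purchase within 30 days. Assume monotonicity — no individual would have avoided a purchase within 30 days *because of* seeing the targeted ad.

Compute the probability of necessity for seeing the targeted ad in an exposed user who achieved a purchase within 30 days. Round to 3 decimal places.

Let p₁ = 0.0485, p₀ = 0.0092.
Under exogeneity and monotonicity, PN = (p₁ − p₀) / p₁.
PN = (0.0485 − 0.0092) / 0.0485 = 0.0393 / 0.0485 ≈ 0.8103

PN ≈ 0.810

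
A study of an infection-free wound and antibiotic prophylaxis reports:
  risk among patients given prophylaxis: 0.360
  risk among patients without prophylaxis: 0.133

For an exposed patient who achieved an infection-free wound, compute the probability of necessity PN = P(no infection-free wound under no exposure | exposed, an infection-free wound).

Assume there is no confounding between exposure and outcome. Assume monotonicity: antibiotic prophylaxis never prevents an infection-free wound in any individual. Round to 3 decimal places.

Let p₁ = 0.36, p₀ = 0.133.
Under exogeneity and monotonicity, PN = (p₁ − p₀) / p₁.
PN = (0.36 − 0.133) / 0.36 = 0.227 / 0.36 ≈ 0.6306

PN ≈ 0.631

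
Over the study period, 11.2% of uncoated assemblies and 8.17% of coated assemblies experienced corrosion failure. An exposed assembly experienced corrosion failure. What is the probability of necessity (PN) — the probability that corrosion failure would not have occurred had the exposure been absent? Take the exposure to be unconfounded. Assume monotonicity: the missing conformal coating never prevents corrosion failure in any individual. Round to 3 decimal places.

p₁ = 0.112, p₀ = 0.0817.
Under exogeneity and monotonicity, PN = (p₁ − p₀) / p₁.
PN = (0.112 − 0.0817) / 0.112 = 0.0303 / 0.112 ≈ 0.2705

PN ≈ 0.271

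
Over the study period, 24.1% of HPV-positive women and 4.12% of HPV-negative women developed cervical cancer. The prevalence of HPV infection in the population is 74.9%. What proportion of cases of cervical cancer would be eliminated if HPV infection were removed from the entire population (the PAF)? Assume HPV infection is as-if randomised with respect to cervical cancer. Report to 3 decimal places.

p₁ = 0.241, p₀ = 0.0412.
Overall risk P(Y=1) = π·p₁ + (1−π)·p₀ = 0.749×0.241 + 0.251×0.0412 = 0.19085.
Under exogeneity, PAF = [P(Y=1) − p₀] / P(Y=1).
PAF = (0.19085 − 0.0412) / 0.19085 ≈ 0.7841

PAF ≈ 0.784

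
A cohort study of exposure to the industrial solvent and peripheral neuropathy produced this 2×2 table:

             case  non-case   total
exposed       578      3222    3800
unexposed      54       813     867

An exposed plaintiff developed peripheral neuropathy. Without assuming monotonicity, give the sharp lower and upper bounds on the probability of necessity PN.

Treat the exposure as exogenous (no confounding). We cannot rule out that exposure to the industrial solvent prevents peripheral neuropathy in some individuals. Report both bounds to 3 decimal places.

p₁ = P(outcome | exposed) = 578/3800 = 0.15211
p₀ = P(outcome | unexposed) = 54/867 = 0.062284
Under exogeneity alone the bounds on PN are max{0,(p₁−p₀)/p₁} ≤ PN ≤ min{1,(1−p₀)/p₁}.
  lower = (p₁ − p₀)/p₁ = 0.089822 / 0.15211 ≈ 0.5905
  upper = min{1, (1 − p₀)/p₁} = 0.93772 / 0.15211 ≈ 6.1649 → capped at 1

0.591 ≤ PN ≤ 1.000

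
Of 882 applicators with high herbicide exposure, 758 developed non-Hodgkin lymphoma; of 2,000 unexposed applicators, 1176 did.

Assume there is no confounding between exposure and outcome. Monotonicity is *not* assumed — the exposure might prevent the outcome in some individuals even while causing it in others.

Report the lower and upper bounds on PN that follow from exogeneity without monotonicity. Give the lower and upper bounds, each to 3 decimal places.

0.316 ≤ PN ≤ 0.479

p₁ = P(outcome | exposed) = 758/882 = 0.85941
p₀ = P(outcome | unexposed) = 1176/2000 = 0.588
Under exogeneity alone the bounds on PN are max{0,(p₁−p₀)/p₁} ≤ PN ≤ min{1,(1−p₀)/p₁}.
  lower = (p₁ − p₀)/p₁ = 0.27141 / 0.85941 ≈ 0.3158
  upper = min{1, (1 − p₀)/p₁} = 0.412 / 0.85941 ≈ 0.4794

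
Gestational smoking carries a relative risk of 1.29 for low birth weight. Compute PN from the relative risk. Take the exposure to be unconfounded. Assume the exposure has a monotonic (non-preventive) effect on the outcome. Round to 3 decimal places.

PN ≈ 0.225

Under exogeneity and monotonicity, PN = (RR − 1) / RR = 1 − 1/RR.
PN = (1.29 − 1) / 1.29 = 0.29 / 1.29 ≈ 0.2248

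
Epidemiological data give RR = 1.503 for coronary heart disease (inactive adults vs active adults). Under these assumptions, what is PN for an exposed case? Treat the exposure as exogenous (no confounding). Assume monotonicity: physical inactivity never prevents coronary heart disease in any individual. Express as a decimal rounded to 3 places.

PN ≈ 0.335

Under exogeneity and monotonicity, PN = (RR − 1) / RR = 1 − 1/RR.
PN = (1.503 − 1) / 1.503 = 0.503 / 1.503 ≈ 0.3347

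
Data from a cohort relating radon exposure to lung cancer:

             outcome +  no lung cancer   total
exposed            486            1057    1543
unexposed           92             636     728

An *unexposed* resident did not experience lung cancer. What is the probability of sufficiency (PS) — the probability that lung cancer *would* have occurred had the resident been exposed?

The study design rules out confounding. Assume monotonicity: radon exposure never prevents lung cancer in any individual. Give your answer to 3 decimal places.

p₁ = P(outcome | exposed) = 486/1543 = 0.31497
p₀ = P(outcome | unexposed) = 92/728 = 0.12637
Under exogeneity and monotonicity, PS = (p₁ − p₀) / (1 − p₀).
PS = (0.31497 − 0.12637) / (1 − 0.12637) = 0.1886 / 0.87363 ≈ 0.2159

PS ≈ 0.216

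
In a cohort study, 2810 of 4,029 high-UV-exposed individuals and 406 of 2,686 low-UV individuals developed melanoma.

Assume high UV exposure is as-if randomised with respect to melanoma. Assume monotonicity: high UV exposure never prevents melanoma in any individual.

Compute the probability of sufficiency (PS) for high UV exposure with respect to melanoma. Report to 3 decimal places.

p₁ = P(outcome | exposed) = 2810/4029 = 0.69744
p₀ = P(outcome | unexposed) = 406/2686 = 0.15115
Under exogeneity and monotonicity, PS = (p₁ − p₀) / (1 − p₀).
PS = (0.69744 − 0.15115) / (1 − 0.15115) = 0.54629 / 0.84885 ≈ 0.6436

PS ≈ 0.644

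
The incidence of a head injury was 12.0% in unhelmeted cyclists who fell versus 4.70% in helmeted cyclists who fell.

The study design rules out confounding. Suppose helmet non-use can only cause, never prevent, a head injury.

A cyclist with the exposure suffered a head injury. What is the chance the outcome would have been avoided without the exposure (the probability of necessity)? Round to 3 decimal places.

PN ≈ 0.608

p₁ = 0.12, p₀ = 0.047.
Under exogeneity and monotonicity, PN = (p₁ − p₀) / p₁.
PN = (0.12 − 0.047) / 0.12 = 0.073 / 0.12 ≈ 0.6083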